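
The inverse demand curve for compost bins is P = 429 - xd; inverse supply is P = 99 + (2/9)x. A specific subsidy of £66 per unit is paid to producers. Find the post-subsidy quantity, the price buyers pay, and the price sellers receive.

x' = 324; buyers pay £105; sellers receive £171

Pre-subsidy: 429 - x = 99 + (2/9)x gives x* = 270 and P* = 159.
With the subsidy, sellers receive Ps = Pb + 66 for each unit, where Pb is the price buyers pay.
On the curves, Pb = 429 - x and Ps = 99 + (2/9)x; the wedge Ps − Pb = 66 gives 99 + (2/9)x − (429 - x) = 66, so x' = 324.
Then Pb = 429 − 1·324 = 105 and Ps = 99 + (2/9)·324 = 171.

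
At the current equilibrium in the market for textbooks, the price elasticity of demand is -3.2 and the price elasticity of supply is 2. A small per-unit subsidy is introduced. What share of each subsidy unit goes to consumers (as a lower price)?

For a small subsidy around the equilibrium, the benefit split depends on the relative slopes, which at a point are proportional to the elasticities.
Buyer share = εs/(εs + |εd|) = 2/(2 + 3.2) = 5/13; seller share = |εd|/(εs + |εd|) = 8/13.

Consumer share = 5/13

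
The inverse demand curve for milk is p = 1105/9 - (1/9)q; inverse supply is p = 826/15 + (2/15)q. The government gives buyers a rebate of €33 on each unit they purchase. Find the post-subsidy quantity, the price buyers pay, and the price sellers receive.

q' = 412; buyers pay €77; sellers receive €110

Pre-subsidy: 1105/9 - (1/9)q = 826/15 + (2/15)q gives q* = 277 and p* = 92.
With the rebate, buyers effectively pay pb = ps − 33, where ps is the price sellers receive.
On the curves, pb = 1105/9 - (1/9)q and ps = 826/15 + (2/15)q; the wedge ps − pb = 33 gives 826/15 + (2/15)q − (1105/9 - (1/9)q) = 33, so q' = 412.
Then pb = 1105/9 − (1/9)·412 = 77 and ps = 826/15 + (2/15)·412 = 110.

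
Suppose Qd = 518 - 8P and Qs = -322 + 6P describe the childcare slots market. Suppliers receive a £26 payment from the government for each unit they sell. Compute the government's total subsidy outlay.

Government cost = 23140/7

Pre-subsidy: 518 - 8P = -322 + 6P gives P* = 60, Q* = 38.
With the subsidy, sellers receive Ps = Pb + 26 for each unit, where Pb is the price buyers pay.
Supply in terms of Pb becomes Qs = -322 + 6(Pb + 26) = -166 + 6Pb. Setting this equal to demand: 518 - 8Pb = -166 + 6Pb, so Pb = 342/7.
Sellers receive Ps = 342/7 + 26 = 524/7; Q' = 518 − 8·(342/7) = 890/7.
Government outlay = subsidy × quantity = 26 × 890/7 = 23140/7.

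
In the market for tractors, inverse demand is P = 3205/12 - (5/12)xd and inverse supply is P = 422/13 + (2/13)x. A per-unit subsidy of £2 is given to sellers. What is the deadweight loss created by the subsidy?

Pre-subsidy: 3205/12 - (5/12)x = 422/13 + (2/13)x gives x* = 36601/89 and P* = 8520/89.
With the subsidy, sellers receive Ps = Pb + 2 for each unit, where Pb is the price buyers pay.
On the curves, Pb = 3205/12 - (5/12)x and Ps = 422/13 + (2/13)x; the wedge Ps − Pb = 2 gives 422/13 + (2/13)x − (3205/12 - (5/12)x) = 2, so x' = 36913/89.
Then Pb = 3205/12 − (5/12)·(36913/89) = 8390/89 and Ps = 422/13 + (2/13)·(36913/89) = 8568/89.
The subsidy expands output by 36913/89 − 36601/89 = 312/89 past the efficient level; on those units the gap between marginal cost and willingness to pay runs from 0 up to 2.
DWL = ½ × 2 × 312/89 = 312/89.

Deadweight loss = 312/89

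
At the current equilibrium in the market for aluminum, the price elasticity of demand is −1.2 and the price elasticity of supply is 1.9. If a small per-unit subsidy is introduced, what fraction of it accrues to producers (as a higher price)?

For a small subsidy around the equilibrium, the benefit split depends on the relative slopes, which at a point are proportional to the elasticities.
Buyer share = εs/(εs + |εd|) = 1.9/(1.9 + 1.2) = 19/31; seller share = |εd|/(εs + |εd|) = 12/31.
So producers capture 12/31 of the subsidy.

Producer share = 12/31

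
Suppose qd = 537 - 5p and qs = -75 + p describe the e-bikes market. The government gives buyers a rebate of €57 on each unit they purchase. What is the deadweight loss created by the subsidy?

Deadweight loss = €1353.75

Pre-subsidy: 537 - 5p = -75 + p gives p* = 102, q* = 27.
With the rebate, buyers effectively pay pb = ps − 57, where ps is the price sellers receive.
Demand in terms of ps becomes qd = 537 − 5(ps − 57) = 822 - 5ps. Setting this equal to supply: 822 - 5ps = -75 + ps, so ps = 149.5.
Buyers pay pb = 149.5 − 57 = 92.5; q' = -75 + 1·149.5 = 74.5.
The subsidy expands output by 74.5 − 27 = 47.5 past the efficient level; on those units the gap between marginal cost and willingness to pay runs from 0 up to 57.
DWL = ½ × 57 × 47.5 = 1353.75.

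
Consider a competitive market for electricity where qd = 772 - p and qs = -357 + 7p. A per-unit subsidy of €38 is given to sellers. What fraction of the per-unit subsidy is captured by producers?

Producer share = 0.125

Pre-subsidy: 772 - p = -357 + 7p gives p* = 141.125, q* = 630.875.
With the subsidy, sellers receive ps = pb + 38 for each unit, where pb is the price buyers pay.
Supply in terms of pb becomes qs = -357 + 7(pb + 38) = -91 + 7pb. Setting this equal to demand: 772 - pb = -91 + 7pb, so pb = 107.875.
Sellers receive ps = 107.875 + 38 = 145.875; q' = 772 − 1·107.875 = 664.125.
Buyers' price falls by p* − pb = 141.125 − 107.875 = 33.25; sellers' price rises by ps − p* = 145.875 − 141.125 = 4.75.
So producers capture 4.75/38 = 0.125 of each unit of subsidy.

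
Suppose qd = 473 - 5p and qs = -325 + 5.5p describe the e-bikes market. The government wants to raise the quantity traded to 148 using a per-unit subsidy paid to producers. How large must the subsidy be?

At q = 148, invert demand for the buyer price: pb = (473 − 148)/5 = 65; invert supply for the seller price: ps = (148 − (-325))/5.5 = 86.
The subsidy must fill the gap: s = ps − pb = 86 − 65 = 21.

Required subsidy s = 21 per unit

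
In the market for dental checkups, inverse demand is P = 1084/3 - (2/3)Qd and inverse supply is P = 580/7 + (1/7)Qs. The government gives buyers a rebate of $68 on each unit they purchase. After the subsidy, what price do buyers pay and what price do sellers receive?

Buyers pay $76; sellers receive $144

Pre-subsidy: 1084/3 - (2/3)Q = 580/7 + (1/7)Q gives Q* = 344 and P* = 132.
With the rebate, buyers effectively pay Pb = Ps − 68, where Ps is the price sellers receive.
On the curves, Pb = 1084/3 - (2/3)Q and Ps = 580/7 + (1/7)Q; the wedge Ps − Pb = 68 gives 580/7 + (1/7)Q − (1084/3 - (2/3)Q) = 68, so Q' = 428.
Then Pb = 1084/3 − (2/3)·428 = 76 and Ps = 580/7 + (1/7)·428 = 144.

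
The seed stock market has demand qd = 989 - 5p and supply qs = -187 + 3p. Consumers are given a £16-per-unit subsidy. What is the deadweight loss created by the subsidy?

Deadweight loss = £240

Pre-subsidy: 989 - 5p = -187 + 3p gives p* = 147, q* = 254.
With the rebate, buyers effectively pay pb = ps − 16, where ps is the price sellers receive.
Demand in terms of ps becomes qd = 989 − 5(ps − 16) = 1069 - 5ps. Setting this equal to supply: 1069 - 5ps = -187 + 3ps, so ps = 157.
Buyers pay pb = 157 − 16 = 141; q' = -187 + 3·157 = 284.
The subsidy expands output by 284 − 254 = 30 past the efficient level; on those units the gap between marginal cost and willingness to pay runs from 0 up to 16.
DWL = ½ × 16 × 30 = 240.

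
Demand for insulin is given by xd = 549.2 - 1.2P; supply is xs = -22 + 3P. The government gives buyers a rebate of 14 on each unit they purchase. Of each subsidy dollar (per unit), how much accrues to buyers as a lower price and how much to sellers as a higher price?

Pre-subsidy: 549.2 - 1.2P = -22 + 3P gives P* = 136, x* = 386.
With the rebate, buyers effectively pay Pb = Ps − 14, where Ps is the price sellers receive.
Demand in terms of Ps becomes xd = 549.2 − 1.2(Ps − 14) = 566 - 1.2Ps. Setting this equal to supply: 566 - 1.2Ps = -22 + 3Ps, so Ps = 140.
Buyers pay Pb = 140 − 14 = 126; x' = -22 + 3·140 = 398.
Buyers' price falls by P* − Pb = 136 − 126 = 10; sellers' price rises by Ps − P* = 140 − 136 = 4.

Buyers gain 10 per unit; sellers gain 4 per unit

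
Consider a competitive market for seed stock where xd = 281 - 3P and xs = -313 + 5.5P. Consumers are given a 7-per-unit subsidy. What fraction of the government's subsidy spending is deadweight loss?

DWL / government spending = 231/2888

Pre-subsidy: 281 - 3P = -313 + 5.5P gives P* = 1188/17, x* = 1213/17.
With the rebate, buyers effectively pay Pb = Ps − 7, where Ps is the price sellers receive.
Demand in terms of Ps becomes xd = 281 − 3(Ps − 7) = 302 - 3Ps. Setting this equal to supply: 302 - 3Ps = -313 + 5.5Ps, so Ps = 1230/17.
Buyers pay Pb = 1230/17 − 7 = 1111/17; x' = -313 + 5.5·(1230/17) = 1444/17.
ΔCS = ½(1213/17 + 1444/17)(1188/17 − 1111/17) = 204589/578; ΔPS = ½(1213/17 + 1444/17)(1230/17 − 1188/17) = 55797/289.
Government spending = 7 × 1444/17 = 10108/17.
DWL = ½ × 7 × (1444/17 − 1213/17) = 1617/34; fraction = (1617/34) / (10108/17) = 231/2888.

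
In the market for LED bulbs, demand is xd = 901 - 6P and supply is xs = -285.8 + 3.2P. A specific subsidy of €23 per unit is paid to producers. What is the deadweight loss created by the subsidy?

Pre-subsidy: 901 - 6P = -285.8 + 3.2P gives P* = 129, x* = 127.
With the subsidy, sellers receive Ps = Pb + 23 for each unit, where Pb is the price buyers pay.
Supply in terms of Pb becomes xs = -285.8 + 3.2(Pb + 23) = -212.2 + 3.2Pb. Setting this equal to demand: 901 - 6Pb = -212.2 + 3.2Pb, so Pb = 121.
Sellers receive Ps = 121 + 23 = 144; x' = 901 − 6·121 = 175.
The subsidy expands output by 175 − 127 = 48 past the efficient level; on those units the gap between marginal cost and willingness to pay runs from 0 up to 23.
DWL = ½ × 23 × 48 = 552.

Deadweight loss = €552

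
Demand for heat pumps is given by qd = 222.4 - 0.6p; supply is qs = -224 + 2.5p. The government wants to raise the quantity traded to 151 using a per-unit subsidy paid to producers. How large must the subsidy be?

Required subsidy s = 31 per unit

At q = 151, invert demand for the buyer price: pb = (222.4 − 151)/0.6 = 119; invert supply for the seller price: ps = (151 − (-224))/2.5 = 150.
The subsidy must fill the gap: s = ps − pb = 150 − 119 = 31.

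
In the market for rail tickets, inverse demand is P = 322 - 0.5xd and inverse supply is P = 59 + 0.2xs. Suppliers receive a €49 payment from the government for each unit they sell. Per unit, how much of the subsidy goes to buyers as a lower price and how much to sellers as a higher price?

Buyers gain €35 per unit; sellers gain €14 per unit

Pre-subsidy: 322 - 0.5x = 59 + 0.2x gives x* = 2630/7 and P* = 939/7.
With the subsidy, sellers receive Ps = Pb + 49 for each unit, where Pb is the price buyers pay.
On the curves, Pb = 322 - 0.5x and Ps = 59 + 0.2x; the wedge Ps − Pb = 49 gives 59 + 0.2x − (322 - 0.5x) = 49, so x' = 3120/7.
Then Pb = 322 − 0.5·(3120/7) = 694/7 and Ps = 59 + 0.2·(3120/7) = 1037/7.
Buyers' price falls by P* − Pb = 939/7 − 694/7 = 35; sellers' price rises by Ps − P* = 1037/7 − 939/7 = 14.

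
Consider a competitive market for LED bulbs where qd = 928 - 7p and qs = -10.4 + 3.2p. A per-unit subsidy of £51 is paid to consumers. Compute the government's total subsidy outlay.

Pre-subsidy: 928 - 7p = -10.4 + 3.2p gives p* = 92, q* = 284.
With the rebate, buyers effectively pay pb = ps − 51, where ps is the price sellers receive.
Demand in terms of ps becomes qd = 928 − 7(ps − 51) = 1285 - 7ps. Setting this equal to supply: 1285 - 7ps = -10.4 + 3.2ps, so ps = 127.
Buyers pay pb = 127 − 51 = 76; q' = -10.4 + 3.2·127 = 396.
Government outlay = subsidy × quantity = 51 × 396 = 20196.

Government cost = £20196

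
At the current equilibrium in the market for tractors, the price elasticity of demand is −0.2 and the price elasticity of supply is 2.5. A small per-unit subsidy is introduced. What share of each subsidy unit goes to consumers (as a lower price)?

Consumer share = 25/27

For a small subsidy around the equilibrium, the benefit split depends on the relative slopes, which at a point are proportional to the elasticities.
Buyer share = εs/(εs + |εd|) = 2.5/(2.5 + 0.2) = 25/27; seller share = |εd|/(εs + |εd|) = 2/27.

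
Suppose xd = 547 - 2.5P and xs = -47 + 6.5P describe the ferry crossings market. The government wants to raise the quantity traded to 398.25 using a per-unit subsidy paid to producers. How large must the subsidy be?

At x = 398.25, invert demand for the buyer price: Pb = (547 − 398.25)/2.5 = 59.5; invert supply for the seller price: Ps = (398.25 − (-47))/6.5 = 68.5.
The subsidy must fill the gap: s = Ps − Pb = 68.5 − 59.5 = 9.

Required subsidy s = 9 per unit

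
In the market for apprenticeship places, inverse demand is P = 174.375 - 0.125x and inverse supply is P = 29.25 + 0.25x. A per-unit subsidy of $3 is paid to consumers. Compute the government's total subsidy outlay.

Government cost = $1185

Pre-subsidy: 174.375 - 0.125x = 29.25 + 0.25x gives x* = 387 and P* = 126.
With the rebate, buyers effectively pay Pb = Ps − 3, where Ps is the price sellers receive.
On the curves, Pb = 174.375 - 0.125x and Ps = 29.25 + 0.25x; the wedge Ps − Pb = 3 gives 29.25 + 0.25x − (174.375 - 0.125x) = 3, so x' = 395.
Then Pb = 174.375 − 0.125·395 = 125 and Ps = 29.25 + 0.25·395 = 128.
Government outlay = subsidy × quantity = 3 × 395 = 1185.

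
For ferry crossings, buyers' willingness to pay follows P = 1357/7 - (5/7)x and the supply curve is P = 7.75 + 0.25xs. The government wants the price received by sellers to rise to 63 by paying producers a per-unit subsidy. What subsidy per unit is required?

Required subsidy s = 27 per unit

At a seller price of 63, quantity supplied is -31 + 4·63 = 221.
Buyers absorb 221 only when they pay Pb = 1357/7 − (5/7)·221 = 36.
s = Ps − Pb = 63 − 36 = 27.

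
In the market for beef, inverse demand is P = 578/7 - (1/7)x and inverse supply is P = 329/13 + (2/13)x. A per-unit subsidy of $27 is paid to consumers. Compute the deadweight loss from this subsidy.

Pre-subsidy: 578/7 - (1/7)x = 329/13 + (2/13)x gives x* = 193 and P* = 55.
With the rebate, buyers effectively pay Pb = Ps − 27, where Ps is the price sellers receive.
On the curves, Pb = 578/7 - (1/7)x and Ps = 329/13 + (2/13)x; the wedge Ps − Pb = 27 gives 329/13 + (2/13)x − (578/7 - (1/7)x) = 27, so x' = 284.
Then Pb = 578/7 − (1/7)·284 = 42 and Ps = 329/13 + (2/13)·284 = 69.
The subsidy expands output by 284 − 193 = 91 past the efficient level; on those units the gap between marginal cost and willingness to pay runs from 0 up to 27.
DWL = ½ × 27 × 91 = 1228.5.

Deadweight loss = $1228.5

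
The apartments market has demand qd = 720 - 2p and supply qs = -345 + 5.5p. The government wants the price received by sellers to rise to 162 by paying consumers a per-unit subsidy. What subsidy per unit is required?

At a seller price of 162, quantity supplied is -345 + 5.5·162 = 546.
Buyers absorb 546 only when they pay pb with 720 − 2·pb = 546, i.e. pb = 87.
s = ps − pb = 162 − 87 = 75.

Required subsidy s = 75 per unit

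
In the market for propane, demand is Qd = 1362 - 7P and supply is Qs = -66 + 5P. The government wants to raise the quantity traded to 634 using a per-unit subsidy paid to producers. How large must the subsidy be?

Required subsidy s = 36 per unit

At Q = 634, invert demand for the buyer price: Pb = (1362 − 634)/7 = 104; invert supply for the seller price: Ps = (634 − (-66))/5 = 140.
The subsidy must fill the gap: s = Ps − Pb = 140 − 104 = 36.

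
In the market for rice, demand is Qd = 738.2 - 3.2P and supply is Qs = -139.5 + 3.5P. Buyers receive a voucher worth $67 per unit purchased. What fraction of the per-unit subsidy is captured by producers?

Producer share = 32/67

Pre-subsidy: 738.2 - 3.2P = -139.5 + 3.5P gives P* = 131, Q* = 319.
With the rebate, buyers effectively pay Pb = Ps − 67, where Ps is the price sellers receive.
Demand in terms of Ps becomes Qd = 738.2 − 3.2(Ps − 67) = 952.6 - 3.2Ps. Setting this equal to supply: 952.6 - 3.2Ps = -139.5 + 3.5Ps, so Ps = 163.
Buyers pay Pb = 163 − 67 = 96; Q' = -139.5 + 3.5·163 = 431.
Buyers' price falls by P* − Pb = 131 − 96 = 35; sellers' price rises by Ps − P* = 163 − 131 = 32.
So producers capture 32/67 = 32/67 of each unit of subsidy.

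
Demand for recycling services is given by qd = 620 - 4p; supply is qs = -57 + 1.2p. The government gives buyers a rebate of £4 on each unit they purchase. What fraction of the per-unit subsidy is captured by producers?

Pre-subsidy: 620 - 4p = -57 + 1.2p gives p* = 3385/26, q* = 1290/13.
With the rebate, buyers effectively pay pb = ps − 4, where ps is the price sellers receive.
Demand in terms of ps becomes qd = 620 − 4(ps − 4) = 636 - 4ps. Setting this equal to supply: 636 - 4ps = -57 + 1.2ps, so ps = 3465/26.
Buyers pay pb = 3465/26 − 4 = 3361/26; q' = -57 + 1.2·(3465/26) = 1338/13.
Buyers' price falls by p* − pb = 3385/26 − 3361/26 = 12/13; sellers' price rises by ps − p* = 3465/26 − 3385/26 = 40/13.
So producers capture (40/13)/4 = 10/13 of each unit of subsidy.

Producer share = 10/13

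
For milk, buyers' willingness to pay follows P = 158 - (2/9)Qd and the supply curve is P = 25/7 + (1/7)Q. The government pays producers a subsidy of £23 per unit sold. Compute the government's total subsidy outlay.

Government cost = £11178

Pre-subsidy: 158 - (2/9)Q = 25/7 + (1/7)Q gives Q* = 423 and P* = 64.
With the subsidy, sellers receive Ps = Pb + 23 for each unit, where Pb is the price buyers pay.
On the curves, Pb = 158 - (2/9)Q and Ps = 25/7 + (1/7)Q; the wedge Ps − Pb = 23 gives 25/7 + (1/7)Q − (158 - (2/9)Q) = 23, so Q' = 486.
Then Pb = 158 − (2/9)·486 = 50 and Ps = 25/7 + (1/7)·486 = 73.
Government outlay = subsidy × quantity = 23 × 486 = 11178.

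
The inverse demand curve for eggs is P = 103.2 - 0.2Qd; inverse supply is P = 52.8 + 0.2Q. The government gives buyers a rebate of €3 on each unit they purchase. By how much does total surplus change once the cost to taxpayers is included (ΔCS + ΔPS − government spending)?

Pre-subsidy: 103.2 - 0.2Q = 52.8 + 0.2Q gives Q* = 126 and P* = 78.
With the rebate, buyers effectively pay Pb = Ps − 3, where Ps is the price sellers receive.
On the curves, Pb = 103.2 - 0.2Q and Ps = 52.8 + 0.2Q; the wedge Ps − Pb = 3 gives 52.8 + 0.2Q − (103.2 - 0.2Q) = 3, so Q' = 133.5.
Then Pb = 103.2 − 0.2·133.5 = 76.5 and Ps = 52.8 + 0.2·133.5 = 79.5.
ΔCS = ½(126 + 133.5)(78 − 76.5) = 194.625; ΔPS = ½(126 + 133.5)(79.5 − 78) = 194.625.
Government spending = 3 × 133.5 = 400.5.
Net change = 194.625 + 194.625 − 400.5 = -11.25. The loss equals the DWL triangle ½·3·7.5.

Net change in total surplus = -€11.25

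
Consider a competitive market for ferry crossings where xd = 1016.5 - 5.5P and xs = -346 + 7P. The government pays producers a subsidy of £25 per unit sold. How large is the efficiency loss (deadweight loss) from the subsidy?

Deadweight loss = £962.5

Pre-subsidy: 1016.5 - 5.5P = -346 + 7P gives P* = 109, x* = 417.
With the subsidy, sellers receive Ps = Pb + 25 for each unit, where Pb is the price buyers pay.
Supply in terms of Pb becomes xs = -346 + 7(Pb + 25) = -171 + 7Pb. Setting this equal to demand: 1016.5 - 5.5Pb = -171 + 7Pb, so Pb = 95.
Sellers receive Ps = 95 + 25 = 120; x' = 1016.5 − 5.5·95 = 494.
The subsidy expands output by 494 − 417 = 77 past the efficient level; on those units the gap between marginal cost and willingness to pay runs from 0 up to 25.
DWL = ½ × 25 × 77 = 962.5.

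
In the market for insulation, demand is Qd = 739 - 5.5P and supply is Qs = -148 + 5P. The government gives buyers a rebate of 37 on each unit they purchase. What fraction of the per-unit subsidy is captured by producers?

Pre-subsidy: 739 - 5.5P = -148 + 5P gives P* = 1774/21, Q* = 5762/21.
With the rebate, buyers effectively pay Pb = Ps − 37, where Ps is the price sellers receive.
Demand in terms of Ps becomes Qd = 739 − 5.5(Ps − 37) = 942.5 - 5.5Ps. Setting this equal to supply: 942.5 - 5.5Ps = -148 + 5Ps, so Ps = 727/7.
Buyers pay Pb = 727/7 − 37 = 468/7; Q' = -148 + 5·(727/7) = 2599/7.
Buyers' price falls by P* − Pb = 1774/21 − 468/7 = 370/21; sellers' price rises by Ps − P* = 727/7 − 1774/21 = 407/21.
So producers capture (407/21)/37 = 11/21 of each unit of subsidy.

Producer share = 11/21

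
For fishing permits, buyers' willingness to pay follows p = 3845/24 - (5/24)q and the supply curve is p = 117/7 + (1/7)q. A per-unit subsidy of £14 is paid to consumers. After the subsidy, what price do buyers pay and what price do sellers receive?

Pre-subsidy: 3845/24 - (5/24)q = 117/7 + (1/7)q gives q* = 24107/59 and p* = 4430/59.
With the rebate, buyers effectively pay pb = ps − 14, where ps is the price sellers receive.
On the curves, pb = 3845/24 - (5/24)q and ps = 117/7 + (1/7)q; the wedge ps − pb = 14 gives 117/7 + (1/7)q − (3845/24 - (5/24)q) = 14, so q' = 26459/59.
Then pb = 3845/24 − (5/24)·(26459/59) = 3940/59 and ps = 117/7 + (1/7)·(26459/59) = 4766/59.

Buyers pay 3940/59; sellers receive 4766/59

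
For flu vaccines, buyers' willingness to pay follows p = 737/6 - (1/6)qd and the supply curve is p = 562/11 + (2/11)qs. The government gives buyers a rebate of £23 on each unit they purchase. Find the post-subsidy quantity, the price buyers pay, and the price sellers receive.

Pre-subsidy: 737/6 - (1/6)q = 562/11 + (2/11)q gives q* = 4735/23 and p* = 2036/23.
With the rebate, buyers effectively pay pb = ps − 23, where ps is the price sellers receive.
On the curves, pb = 737/6 - (1/6)q and ps = 562/11 + (2/11)q; the wedge ps − pb = 23 gives 562/11 + (2/11)q − (737/6 - (1/6)q) = 23, so q' = 6253/23.
Then pb = 737/6 − (1/6)·(6253/23) = 1783/23 and ps = 562/11 + (2/11)·(6253/23) = 2312/23.

q' = 6253/23; buyers pay 1783/23; sellers receive 2312/23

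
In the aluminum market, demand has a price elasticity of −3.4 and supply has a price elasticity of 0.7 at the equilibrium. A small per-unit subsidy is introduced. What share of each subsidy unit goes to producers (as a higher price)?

For a small subsidy around the equilibrium, the benefit split depends on the relative slopes, which at a point are proportional to the elasticities.
Buyer share = εs/(εs + |εd|) = 0.7/(0.7 + 3.4) = 7/41; seller share = |εd|/(εs + |εd|) = 34/41.
So producers capture 34/41 of the subsidy.

Producer share = 34/41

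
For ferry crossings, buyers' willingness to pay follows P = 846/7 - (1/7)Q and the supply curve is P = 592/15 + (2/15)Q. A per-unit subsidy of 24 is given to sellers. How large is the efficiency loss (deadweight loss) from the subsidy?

Pre-subsidy: 846/7 - (1/7)Q = 592/15 + (2/15)Q gives Q* = 8546/29 and P* = 2284/29.
With the subsidy, sellers receive Ps = Pb + 24 for each unit, where Pb is the price buyers pay.
On the curves, Pb = 846/7 - (1/7)Q and Ps = 592/15 + (2/15)Q; the wedge Ps − Pb = 24 gives 592/15 + (2/15)Q − (846/7 - (1/7)Q) = 24, so Q' = 11066/29.
Then Pb = 846/7 − (1/7)·(11066/29) = 1924/29 and Ps = 592/15 + (2/15)·(11066/29) = 2620/29.
The subsidy expands output by 11066/29 − 8546/29 = 2520/29 past the efficient level; on those units the gap between marginal cost and willingness to pay runs from 0 up to 24.
DWL = ½ × 24 × 2520/29 = 30240/29.

Deadweight loss = 30240/29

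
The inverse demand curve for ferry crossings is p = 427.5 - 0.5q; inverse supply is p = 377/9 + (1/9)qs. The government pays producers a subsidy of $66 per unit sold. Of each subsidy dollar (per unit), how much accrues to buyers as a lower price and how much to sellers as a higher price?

Buyers gain $54 per unit; sellers gain $12 per unit

Pre-subsidy: 427.5 - 0.5q = 377/9 + (1/9)q gives q* = 631 and p* = 112.
With the subsidy, sellers receive ps = pb + 66 for each unit, where pb is the price buyers pay.
On the curves, pb = 427.5 - 0.5q and ps = 377/9 + (1/9)q; the wedge ps − pb = 66 gives 377/9 + (1/9)q − (427.5 - 0.5q) = 66, so q' = 739.
Then pb = 427.5 − 0.5·739 = 58 and ps = 377/9 + (1/9)·739 = 124.
Buyers' price falls by p* − pb = 112 − 58 = 54; sellers' price rises by ps − p* = 124 − 112 = 12.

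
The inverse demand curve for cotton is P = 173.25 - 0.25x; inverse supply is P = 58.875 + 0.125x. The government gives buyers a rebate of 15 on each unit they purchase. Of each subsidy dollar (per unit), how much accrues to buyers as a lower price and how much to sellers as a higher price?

Buyers gain 10 per unit; sellers gain 5 per unit

Pre-subsidy: 173.25 - 0.25x = 58.875 + 0.125x gives x* = 305 and P* = 97.
With the rebate, buyers effectively pay Pb = Ps − 15, where Ps is the price sellers receive.
On the curves, Pb = 173.25 - 0.25x and Ps = 58.875 + 0.125x; the wedge Ps − Pb = 15 gives 58.875 + 0.125x − (173.25 - 0.25x) = 15, so x' = 345.
Then Pb = 173.25 − 0.25·345 = 87 and Ps = 58.875 + 0.125·345 = 102.
Buyers' price falls by P* − Pb = 97 − 87 = 10; sellers' price rises by Ps − P* = 102 − 97 = 5.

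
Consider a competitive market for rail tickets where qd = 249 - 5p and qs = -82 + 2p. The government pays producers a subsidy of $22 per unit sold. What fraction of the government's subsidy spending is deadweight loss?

DWL / government spending = 5/14

Pre-subsidy: 249 - 5p = -82 + 2p gives p* = 331/7, q* = 88/7.
With the subsidy, sellers receive ps = pb + 22 for each unit, where pb is the price buyers pay.
Supply in terms of pb becomes qs = -82 + 2(pb + 22) = -38 + 2pb. Setting this equal to demand: 249 - 5pb = -38 + 2pb, so pb = 41.
Sellers receive ps = 41 + 22 = 63; q' = 249 − 5·41 = 44.
ΔCS = ½(88/7 + 44)(331/7 − 41) = 8712/49; ΔPS = ½(88/7 + 44)(63 − 331/7) = 21780/49.
Government spending = 22 × 44 = 968.
DWL = ½ × 22 × (44 − 88/7) = 2420/7; fraction = (2420/7) / 968 = 5/14.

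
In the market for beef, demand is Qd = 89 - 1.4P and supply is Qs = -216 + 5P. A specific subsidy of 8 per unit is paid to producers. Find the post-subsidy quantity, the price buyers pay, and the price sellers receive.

Q' = 31.03125; buyers pay 41.40625; sellers receive 49.40625

Pre-subsidy: 89 - 1.4P = -216 + 5P gives P* = 47.65625, Q* = 22.28125.
With the subsidy, sellers receive Ps = Pb + 8 for each unit, where Pb is the price buyers pay.
Supply in terms of Pb becomes Qs = -216 + 5(Pb + 8) = -176 + 5Pb. Setting this equal to demand: 89 - 1.4Pb = -176 + 5Pb, so Pb = 41.40625.
Sellers receive Ps = 41.40625 + 8 = 49.40625; Q' = 89 − 1.4·41.40625 = 31.03125.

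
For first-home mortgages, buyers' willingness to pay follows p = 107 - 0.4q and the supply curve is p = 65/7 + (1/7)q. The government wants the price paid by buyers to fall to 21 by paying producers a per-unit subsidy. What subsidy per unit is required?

At a buyer price of 21, quantity demanded is 267.5 − 2.5·21 = 215.
Sellers supply 215 only when they receive ps = 65/7 + (1/7)·215 = 40.
s = ps − pb = 40 − 21 = 19.

Required subsidy s = 19 per unit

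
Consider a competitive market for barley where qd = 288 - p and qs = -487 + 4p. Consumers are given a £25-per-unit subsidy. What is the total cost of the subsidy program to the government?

Government cost = £3825

Pre-subsidy: 288 - p = -487 + 4p gives p* = 155, q* = 133.
With the rebate, buyers effectively pay pb = ps − 25, where ps is the price sellers receive.
Demand in terms of ps becomes qd = 288 − 1(ps − 25) = 313 - ps. Setting this equal to supply: 313 - ps = -487 + 4ps, so ps = 160.
Buyers pay pb = 160 − 25 = 135; q' = -487 + 4·160 = 153.
Government outlay = subsidy × quantity = 25 × 153 = 3825.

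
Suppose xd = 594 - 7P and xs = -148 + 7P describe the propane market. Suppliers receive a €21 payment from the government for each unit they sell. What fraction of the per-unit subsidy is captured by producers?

Producer share = 0.5

Pre-subsidy: 594 - 7P = -148 + 7P gives P* = 53, x* = 223.
With the subsidy, sellers receive Ps = Pb + 21 for each unit, where Pb is the price buyers pay.
Supply in terms of Pb becomes xs = -148 + 7(Pb + 21) = -1 + 7Pb. Setting this equal to demand: 594 - 7Pb = -1 + 7Pb, so Pb = 42.5.
Sellers receive Ps = 42.5 + 21 = 63.5; x' = 594 − 7·42.5 = 296.5.
Buyers' price falls by P* − Pb = 53 − 42.5 = 10.5; sellers' price rises by Ps − P* = 63.5 − 53 = 10.5.
So producers capture 10.5/21 = 0.5 of each unit of subsidy.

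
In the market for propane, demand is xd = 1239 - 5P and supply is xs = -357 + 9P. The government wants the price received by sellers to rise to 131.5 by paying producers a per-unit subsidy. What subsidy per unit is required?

At a seller price of 131.5, quantity supplied is -357 + 9·131.5 = 826.5.
Buyers absorb 826.5 only when they pay Pb with 1239 − 5·Pb = 826.5, i.e. Pb = 82.5.
s = Ps − Pb = 131.5 − 82.5 = 49.

Required subsidy s = 49 per unit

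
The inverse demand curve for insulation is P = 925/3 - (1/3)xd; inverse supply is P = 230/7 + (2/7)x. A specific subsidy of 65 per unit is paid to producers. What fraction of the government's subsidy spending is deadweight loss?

Pre-subsidy: 925/3 - (1/3)x = 230/7 + (2/7)x gives x* = 445 and P* = 160.
With the subsidy, sellers receive Ps = Pb + 65 for each unit, where Pb is the price buyers pay.
On the curves, Pb = 925/3 - (1/3)x and Ps = 230/7 + (2/7)x; the wedge Ps − Pb = 65 gives 230/7 + (2/7)x − (925/3 - (1/3)x) = 65, so x' = 550.
Then Pb = 925/3 − (1/3)·550 = 125 and Ps = 230/7 + (2/7)·550 = 190.
ΔCS = ½(445 + 550)(160 − 125) = 17412.5; ΔPS = ½(445 + 550)(190 − 160) = 14925.
Government spending = 65 × 550 = 35750.
DWL = ½ × 65 × (550 − 445) = 3412.5; fraction = 3412.5 / 35750 = 21/220.

DWL / government spending = 21/220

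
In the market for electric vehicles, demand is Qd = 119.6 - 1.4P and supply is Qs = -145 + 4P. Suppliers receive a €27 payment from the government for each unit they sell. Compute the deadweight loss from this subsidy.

Pre-subsidy: 119.6 - 1.4P = -145 + 4P gives P* = 49, Q* = 51.
With the subsidy, sellers receive Ps = Pb + 27 for each unit, where Pb is the price buyers pay.
Supply in terms of Pb becomes Qs = -145 + 4(Pb + 27) = -37 + 4Pb. Setting this equal to demand: 119.6 - 1.4Pb = -37 + 4Pb, so Pb = 29.
Sellers receive Ps = 29 + 27 = 56; Q' = 119.6 − 1.4·29 = 79.
The subsidy expands output by 79 − 51 = 28 past the efficient level; on those units the gap between marginal cost and willingness to pay runs from 0 up to 27.
DWL = ½ × 27 × 28 = 378.

Deadweight loss = €378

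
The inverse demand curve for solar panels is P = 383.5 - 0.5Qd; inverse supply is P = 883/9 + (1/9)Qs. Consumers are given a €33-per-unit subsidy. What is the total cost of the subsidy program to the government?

Government cost = €17193

Pre-subsidy: 383.5 - 0.5Q = 883/9 + (1/9)Q gives Q* = 467 and P* = 150.
With the rebate, buyers effectively pay Pb = Ps − 33, where Ps is the price sellers receive.
On the curves, Pb = 383.5 - 0.5Q and Ps = 883/9 + (1/9)Q; the wedge Ps − Pb = 33 gives 883/9 + (1/9)Q − (383.5 - 0.5Q) = 33, so Q' = 521.
Then Pb = 383.5 − 0.5·521 = 123 and Ps = 883/9 + (1/9)·521 = 156.
Government outlay = subsidy × quantity = 33 × 521 = 17193.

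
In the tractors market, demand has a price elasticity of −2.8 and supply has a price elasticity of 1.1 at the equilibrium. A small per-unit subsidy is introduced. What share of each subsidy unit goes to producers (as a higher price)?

Producer share = 28/39

For a small subsidy around the equilibrium, the benefit split depends on the relative slopes, which at a point are proportional to the elasticities.
Buyer share = εs/(εs + |εd|) = 1.1/(1.1 + 2.8) = 11/39; seller share = |εd|/(εs + |εd|) = 28/39.
So producers capture 28/39 of the subsidy.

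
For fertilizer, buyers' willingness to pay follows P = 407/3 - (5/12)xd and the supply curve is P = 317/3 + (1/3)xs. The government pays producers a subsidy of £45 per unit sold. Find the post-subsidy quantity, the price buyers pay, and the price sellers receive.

x' = 100; buyers pay £94; sellers receive £139

Pre-subsidy: 407/3 - (5/12)x = 317/3 + (1/3)x gives x* = 40 and P* = 119.
With the subsidy, sellers receive Ps = Pb + 45 for each unit, where Pb is the price buyers pay.
On the curves, Pb = 407/3 - (5/12)x and Ps = 317/3 + (1/3)x; the wedge Ps − Pb = 45 gives 317/3 + (1/3)x − (407/3 - (5/12)x) = 45, so x' = 100.
Then Pb = 407/3 − (5/12)·100 = 94 and Ps = 317/3 + (1/3)·100 = 139.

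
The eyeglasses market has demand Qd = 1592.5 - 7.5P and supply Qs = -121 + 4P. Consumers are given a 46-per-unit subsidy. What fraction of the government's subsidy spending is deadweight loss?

DWL / government spending = 12/119

Pre-subsidy: 1592.5 - 7.5P = -121 + 4P gives P* = 149, Q* = 475.
With the rebate, buyers effectively pay Pb = Ps − 46, where Ps is the price sellers receive.
Demand in terms of Ps becomes Qd = 1592.5 − 7.5(Ps − 46) = 1937.5 - 7.5Ps. Setting this equal to supply: 1937.5 - 7.5Ps = -121 + 4Ps, so Ps = 179.
Buyers pay Pb = 179 − 46 = 133; Q' = -121 + 4·179 = 595.
ΔCS = ½(475 + 595)(149 − 133) = 8560; ΔPS = ½(475 + 595)(179 − 149) = 16050.
Government spending = 46 × 595 = 27370.
DWL = ½ × 46 × (595 − 475) = 2760; fraction = 2760 / 27370 = 12/119.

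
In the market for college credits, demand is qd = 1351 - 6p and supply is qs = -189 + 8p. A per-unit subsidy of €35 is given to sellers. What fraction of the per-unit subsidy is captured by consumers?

Pre-subsidy: 1351 - 6p = -189 + 8p gives p* = 110, q* = 691.
With the subsidy, sellers receive ps = pb + 35 for each unit, where pb is the price buyers pay.
Supply in terms of pb becomes qs = -189 + 8(pb + 35) = 91 + 8pb. Setting this equal to demand: 1351 - 6pb = 91 + 8pb, so pb = 90.
Sellers receive ps = 90 + 35 = 125; q' = 1351 − 6·90 = 811.
Buyers' price falls by p* − pb = 110 − 90 = 20; sellers' price rises by ps − p* = 125 − 110 = 15.
So consumers capture 20/35 = 4/7 of each unit of subsidy.

Consumer share = 4/7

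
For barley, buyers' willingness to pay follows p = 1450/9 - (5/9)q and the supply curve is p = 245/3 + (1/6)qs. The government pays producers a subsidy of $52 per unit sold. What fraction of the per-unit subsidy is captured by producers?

Pre-subsidy: 1450/9 - (5/9)q = 245/3 + (1/6)q gives q* = 110 and p* = 100.
With the subsidy, sellers receive ps = pb + 52 for each unit, where pb is the price buyers pay.
On the curves, pb = 1450/9 - (5/9)q and ps = 245/3 + (1/6)q; the wedge ps − pb = 52 gives 245/3 + (1/6)q − (1450/9 - (5/9)q) = 52, so q' = 182.
Then pb = 1450/9 − (5/9)·182 = 60 and ps = 245/3 + (1/6)·182 = 112.
Buyers' price falls by p* − pb = 100 − 60 = 40; sellers' price rises by ps − p* = 112 − 100 = 12.
So producers capture 12/52 = 3/13 of each unit of subsidy.

Producer share = 3/13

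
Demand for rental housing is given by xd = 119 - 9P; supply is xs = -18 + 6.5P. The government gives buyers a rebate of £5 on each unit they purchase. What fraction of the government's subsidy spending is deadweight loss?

DWL / government spending = 585/3616

Pre-subsidy: 119 - 9P = -18 + 6.5P gives P* = 274/31, x* = 1223/31.
With the rebate, buyers effectively pay Pb = Ps − 5, where Ps is the price sellers receive.
Demand in terms of Ps becomes xd = 119 − 9(Ps − 5) = 164 - 9Ps. Setting this equal to supply: 164 - 9Ps = -18 + 6.5Ps, so Ps = 364/31.
Buyers pay Pb = 364/31 − 5 = 209/31; x' = -18 + 6.5·(364/31) = 1808/31.
ΔCS = ½(1223/31 + 1808/31)(274/31 − 209/31) = 197015/1922; ΔPS = ½(1223/31 + 1808/31)(364/31 − 274/31) = 136395/961.
Government spending = 5 × 1808/31 = 9040/31.
DWL = ½ × 5 × (1808/31 − 1223/31) = 2925/62; fraction = (2925/62) / (9040/31) = 585/3616.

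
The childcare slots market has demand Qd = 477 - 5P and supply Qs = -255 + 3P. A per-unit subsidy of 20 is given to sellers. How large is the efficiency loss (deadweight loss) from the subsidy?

Deadweight loss = 375

Pre-subsidy: 477 - 5P = -255 + 3P gives P* = 91.5, Q* = 19.5.
With the subsidy, sellers receive Ps = Pb + 20 for each unit, where Pb is the price buyers pay.
Supply in terms of Pb becomes Qs = -255 + 3(Pb + 20) = -195 + 3Pb. Setting this equal to demand: 477 - 5Pb = -195 + 3Pb, so Pb = 84.
Sellers receive Ps = 84 + 20 = 104; Q' = 477 − 5·84 = 57.
The subsidy expands output by 57 − 19.5 = 37.5 past the efficient level; on those units the gap between marginal cost and willingness to pay runs from 0 up to 20.
DWL = ½ × 20 × 37.5 = 375.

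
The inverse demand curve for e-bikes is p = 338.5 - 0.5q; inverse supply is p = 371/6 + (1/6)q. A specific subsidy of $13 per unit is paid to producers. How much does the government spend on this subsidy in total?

Pre-subsidy: 338.5 - 0.5q = 371/6 + (1/6)q gives q* = 415 and p* = 131.
With the subsidy, sellers receive ps = pb + 13 for each unit, where pb is the price buyers pay.
On the curves, pb = 338.5 - 0.5q and ps = 371/6 + (1/6)q; the wedge ps − pb = 13 gives 371/6 + (1/6)q − (338.5 - 0.5q) = 13, so q' = 434.5.
Then pb = 338.5 − 0.5·434.5 = 121.25 and ps = 371/6 + (1/6)·434.5 = 134.25.
Government outlay = subsidy × quantity = 13 × 434.5 = 5648.5.

Government cost = $5648.5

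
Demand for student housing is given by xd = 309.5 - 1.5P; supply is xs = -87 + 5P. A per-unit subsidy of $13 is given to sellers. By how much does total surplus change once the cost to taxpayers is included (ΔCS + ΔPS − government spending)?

Pre-subsidy: 309.5 - 1.5P = -87 + 5P gives P* = 61, x* = 218.
With the subsidy, sellers receive Ps = Pb + 13 for each unit, where Pb is the price buyers pay.
Supply in terms of Pb becomes xs = -87 + 5(Pb + 13) = -22 + 5Pb. Setting this equal to demand: 309.5 - 1.5Pb = -22 + 5Pb, so Pb = 51.
Sellers receive Ps = 51 + 13 = 64; x' = 309.5 − 1.5·51 = 233.
ΔCS = ½(218 + 233)(61 − 51) = 2255; ΔPS = ½(218 + 233)(64 − 61) = 676.5.
Government spending = 13 × 233 = 3029.
Net change = 2255 + 676.5 − 3029 = -97.5. The loss equals the DWL triangle ½·13·15.

Net change in total surplus = -$97.5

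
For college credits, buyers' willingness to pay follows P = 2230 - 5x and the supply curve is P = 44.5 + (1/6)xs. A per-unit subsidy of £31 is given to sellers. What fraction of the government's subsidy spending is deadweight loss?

Pre-subsidy: 2230 - 5x = 44.5 + (1/6)x gives x* = 423 and P* = 115.
With the subsidy, sellers receive Ps = Pb + 31 for each unit, where Pb is the price buyers pay.
On the curves, Pb = 2230 - 5x and Ps = 44.5 + (1/6)x; the wedge Ps − Pb = 31 gives 44.5 + (1/6)x − (2230 - 5x) = 31, so x' = 429.
Then Pb = 2230 − 5·429 = 85 and Ps = 44.5 + (1/6)·429 = 116.
ΔCS = ½(423 + 429)(115 − 85) = 12780; ΔPS = ½(423 + 429)(116 − 115) = 426.
Government spending = 31 × 429 = 13299.
DWL = ½ × 31 × (429 − 423) = 93; fraction = 93 / 13299 = 1/143.

DWL / government spending = 1/143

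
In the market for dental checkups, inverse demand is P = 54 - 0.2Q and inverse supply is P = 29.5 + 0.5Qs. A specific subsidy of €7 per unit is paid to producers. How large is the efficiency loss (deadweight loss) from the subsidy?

Deadweight loss = €35

Pre-subsidy: 54 - 0.2Q = 29.5 + 0.5Q gives Q* = 35 and P* = 47.
With the subsidy, sellers receive Ps = Pb + 7 for each unit, where Pb is the price buyers pay.
On the curves, Pb = 54 - 0.2Q and Ps = 29.5 + 0.5Q; the wedge Ps − Pb = 7 gives 29.5 + 0.5Q − (54 - 0.2Q) = 7, so Q' = 45.
Then Pb = 54 − 0.2·45 = 45 and Ps = 29.5 + 0.5·45 = 52.
The subsidy expands output by 45 − 35 = 10 past the efficient level; on those units the gap between marginal cost and willingness to pay runs from 0 up to 7.
DWL = ½ × 7 × 10 = 35.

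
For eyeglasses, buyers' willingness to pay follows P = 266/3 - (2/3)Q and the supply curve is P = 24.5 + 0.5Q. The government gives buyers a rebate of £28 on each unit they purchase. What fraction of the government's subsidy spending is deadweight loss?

DWL / government spending = 12/79

Pre-subsidy: 266/3 - (2/3)Q = 24.5 + 0.5Q gives Q* = 55 and P* = 52.
With the rebate, buyers effectively pay Pb = Ps − 28, where Ps is the price sellers receive.
On the curves, Pb = 266/3 - (2/3)Q and Ps = 24.5 + 0.5Q; the wedge Ps − Pb = 28 gives 24.5 + 0.5Q − (266/3 - (2/3)Q) = 28, so Q' = 79.
Then Pb = 266/3 − (2/3)·79 = 36 and Ps = 24.5 + 0.5·79 = 64.
ΔCS = ½(55 + 79)(52 − 36) = 1072; ΔPS = ½(55 + 79)(64 − 52) = 804.
Government spending = 28 × 79 = 2212.
DWL = ½ × 28 × (79 − 55) = 336; fraction = 336 / 2212 = 12/79.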